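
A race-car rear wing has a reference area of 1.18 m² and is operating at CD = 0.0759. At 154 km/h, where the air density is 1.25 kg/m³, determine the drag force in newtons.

D = 102 N

Convert speed: v = 154 km/h ÷ 3.6 = 42.78 m/s.
D = ½ρv²S·CD = ½ × 1.25 × 42.78² × 1.18 × 0.0759 = 102 N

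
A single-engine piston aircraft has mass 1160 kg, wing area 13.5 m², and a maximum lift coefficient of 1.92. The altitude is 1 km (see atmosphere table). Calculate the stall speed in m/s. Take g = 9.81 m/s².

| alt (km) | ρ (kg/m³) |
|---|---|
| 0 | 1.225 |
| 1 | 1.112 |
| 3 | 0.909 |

At 1 km, from the table: ρ = 1.112 kg/m³.
At stall, lift equals weight: L = W = m·g = 1160 × 9.81 = 11380 N.
From L = ½ρV²S·CL,max = W: V_stall = √(2W/(ρSCL,max)) = √(2·11380/(1.112·13.5·1.92))
V_stall = √789.6 = 28.1 m/s

V_stall = 28.1 m/s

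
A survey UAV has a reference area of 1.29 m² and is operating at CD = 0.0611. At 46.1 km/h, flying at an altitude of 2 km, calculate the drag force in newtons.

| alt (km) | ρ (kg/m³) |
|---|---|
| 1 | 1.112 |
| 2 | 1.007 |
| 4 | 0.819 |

D = 6.51 N

At 2 km, from the table: ρ = 1.007 kg/m³.
Convert speed: v = 46.1 km/h ÷ 3.6 = 12.81 m/s.
Dynamic pressure q = ½ρv² = ½ × 1.007 × 12.81² = 82.57 Pa.
D = q·S·CD = 82.57 × 1.29 × 0.0611 = 6.51 N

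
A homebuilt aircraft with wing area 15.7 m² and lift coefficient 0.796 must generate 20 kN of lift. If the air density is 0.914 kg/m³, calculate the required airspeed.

v = 59.2 m/s

L = ½ρv²S·CL ⇒ v = √(2L/(ρ·S·CL))
v = √(2 × 20000 / (0.914 × 15.7 × 0.796)) = √3502 = 59.2 m/s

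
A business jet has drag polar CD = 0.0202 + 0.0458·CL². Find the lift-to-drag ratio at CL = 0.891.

L/D = 15.8

CD = 0.0202 + 0.0458 × 0.891² = 0.05656
L/D = CL/CD = 0.891 / 0.05656 = 15.8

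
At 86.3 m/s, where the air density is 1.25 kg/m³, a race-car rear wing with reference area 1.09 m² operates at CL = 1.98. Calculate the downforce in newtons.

L = 10000 N

L = ½ρv²S·CL = ½ × 1.25 × 86.3² × 1.09 × 1.98 = 10000 N ≈ 10 kN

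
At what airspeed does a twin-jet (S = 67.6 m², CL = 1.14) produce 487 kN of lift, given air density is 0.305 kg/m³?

L = ½ρv²S·CL ⇒ v = √(2L/(ρ·S·CL))
v = √(2 × 4.87×10^5 / (0.305 × 67.6 × 1.14)) = √41440 = 204 m/s

v = 204 m/s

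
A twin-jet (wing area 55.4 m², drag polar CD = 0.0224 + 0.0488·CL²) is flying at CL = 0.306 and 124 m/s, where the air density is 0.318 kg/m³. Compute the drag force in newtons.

CD = 0.0224 + 0.0488 × 0.306² = 0.02697
D = ½ρv²S·CD = ½ × 0.318 × 124² × 55.4 × 0.02697 = 3650 N

D = 3650 N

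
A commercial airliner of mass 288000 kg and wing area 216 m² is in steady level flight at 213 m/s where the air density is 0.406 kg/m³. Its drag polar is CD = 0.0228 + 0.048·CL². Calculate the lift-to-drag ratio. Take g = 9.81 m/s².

L/D = 11.9

Level flight ⇒ L = W = m·g = 288000 × 9.81 = 2.8253×10^6 N.
Dynamic pressure q = 0.5 × 0.406 × 213² = 9210 Pa.
CL = W/(q·S) = 2.8253×10^6 / (9210 × 216) = 1.42.
CD = 0.0228 + 0.048 × 1.42² = 0.1196.
L/D = CL/CD = 1.42 / 0.1196 = 11.9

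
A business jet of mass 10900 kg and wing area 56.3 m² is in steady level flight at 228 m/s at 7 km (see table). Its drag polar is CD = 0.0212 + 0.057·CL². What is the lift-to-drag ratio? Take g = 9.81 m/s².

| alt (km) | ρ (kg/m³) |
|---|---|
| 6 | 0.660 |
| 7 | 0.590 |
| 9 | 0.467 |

L/D = 5.61

At 7 km, from the table: ρ = 0.590 kg/m³.
Weight W = mg = 10900 × 9.81 = 1.0693×10^5 N; in level flight L = W.
q = ½ρv² = ½ × 0.59 × 228² = 15340 Pa.
Required CL = L/(qS) = 1.0693×10^5/(15340·56.3) = 0.1238.
CD = 0.0212 + 0.057 × 0.1238² = 0.02207.
L/D = CL/CD = 0.1238 / 0.02207 = 5.61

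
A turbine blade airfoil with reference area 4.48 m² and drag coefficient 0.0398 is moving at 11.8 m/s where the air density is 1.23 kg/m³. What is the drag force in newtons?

Dynamic pressure q = ½ρv² = ½ × 1.23 × 11.8² = 85.63 Pa.
D = q·S·CD = 85.63 × 4.48 × 0.0398 = 15.3 N

D = 15.3 N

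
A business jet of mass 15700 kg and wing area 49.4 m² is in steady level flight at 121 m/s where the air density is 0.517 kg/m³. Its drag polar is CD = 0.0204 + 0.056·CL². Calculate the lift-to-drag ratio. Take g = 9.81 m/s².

Weight W = mg = 15700 × 9.81 = 1.5402×10^5 N; in level flight L = W.
q = ½ρv² = ½ × 0.517 × 121² = 3785 Pa.
Required CL = L/(qS) = 1.5402×10^5/(3785·49.4) = 0.8238.
CD = 0.0204 + 0.056 × 0.8238² = 0.0584.
L/D = CL/CD = 0.8238 / 0.0584 = 14.1

L/D = 14.1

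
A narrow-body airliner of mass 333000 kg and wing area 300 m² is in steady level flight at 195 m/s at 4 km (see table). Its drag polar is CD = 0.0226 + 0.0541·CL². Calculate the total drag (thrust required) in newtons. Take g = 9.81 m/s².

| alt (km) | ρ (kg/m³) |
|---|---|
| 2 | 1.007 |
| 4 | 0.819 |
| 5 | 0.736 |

At 4 km, from the table: ρ = 0.819 kg/m³.
Weight W = mg = 333000 × 9.81 = 3.2667×10^6 N; in level flight L = W.
Dynamic pressure q = 0.5 × 0.819 × 195² = 15570 Pa.
Required CL = L/(qS) = 3.2667×10^6/(15570·300) = 0.6993.
CD = 0.0226 + 0.0541 × 0.6993² = 0.04906.
D = q·S·CD = 15570 × 300 × 0.04906 = 2.292×10^5 N

D = 2.29×10^5 N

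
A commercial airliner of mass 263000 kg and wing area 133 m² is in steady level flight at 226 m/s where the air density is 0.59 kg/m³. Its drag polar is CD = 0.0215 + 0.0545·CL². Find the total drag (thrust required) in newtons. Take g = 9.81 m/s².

D = 2.24×10^5 N

In steady level flight, lift balances weight: W = mg = 263000 × 9.81 = 2.58×10^6 N.
Dynamic pressure q = 0.5 × 0.59 × 226² = 15070 Pa.
Required CL = L/(qS) = 2.58×10^6/(15070·133) = 1.287.
CD = 0.0215 + 0.0545 × 1.287² = 0.1118.
D = q·S·CD = 15070 × 133 × 0.1118 = 2.241×10^5 N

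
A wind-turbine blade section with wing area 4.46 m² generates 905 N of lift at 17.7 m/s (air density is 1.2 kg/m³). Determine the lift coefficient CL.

CL = 1.08

From L = ½ρv²S·CL, rearranging gives CL = 2L/(ρv²S).
CL = 2 × 905 / (1.2 × 17.7² × 4.46) = 1.08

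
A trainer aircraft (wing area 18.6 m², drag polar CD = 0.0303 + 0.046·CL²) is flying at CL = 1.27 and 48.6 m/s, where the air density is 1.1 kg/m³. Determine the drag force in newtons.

D = 2520 N

CD = 0.0303 + 0.046 × 1.27² = 0.1045
D = ½ρv²S·CD = ½ × 1.1 × 48.6² × 18.6 × 0.1045 = 2520 N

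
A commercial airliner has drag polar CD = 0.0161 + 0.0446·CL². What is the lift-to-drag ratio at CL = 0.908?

L/D = 17.2

CD = 0.0161 + 0.0446 × 0.908² = 0.05287
L/D = CL/CD = 0.908 / 0.05287 = 17.2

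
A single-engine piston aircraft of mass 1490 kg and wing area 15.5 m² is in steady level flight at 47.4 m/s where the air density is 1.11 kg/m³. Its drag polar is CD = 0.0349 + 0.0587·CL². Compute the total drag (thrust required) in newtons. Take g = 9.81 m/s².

Level flight ⇒ L = W = m·g = 1490 × 9.81 = 14617 N.
q = ½ρv² = ½ × 1.11 × 47.4² = 1247 Pa.
CL = W/(q·S) = 14617 / (1247 × 15.5) = 0.7563.
CD = 0.0349 + 0.0587 × 0.7563² = 0.06847.
D = q·S·CD = 1247 × 15.5 × 0.06847 = 1323 N

D = 1320 N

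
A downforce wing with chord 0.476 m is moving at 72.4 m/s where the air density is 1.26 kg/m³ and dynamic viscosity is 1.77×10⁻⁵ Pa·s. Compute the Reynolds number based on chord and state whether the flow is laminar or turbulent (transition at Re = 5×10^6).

Re = ρ·v·c/μ = 1.26 × 72.4 × 0.476 / (1.77×10⁻⁵) = 2.45×10^6
Since 2.45×10^6 < 5×10^6, the flow is laminar.

Re = 2.45×10^6 (laminar)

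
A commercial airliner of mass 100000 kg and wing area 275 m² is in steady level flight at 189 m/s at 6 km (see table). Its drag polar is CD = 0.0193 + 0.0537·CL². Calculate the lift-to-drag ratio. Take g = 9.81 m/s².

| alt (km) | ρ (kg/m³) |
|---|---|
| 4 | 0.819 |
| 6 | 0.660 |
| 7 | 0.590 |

L/D = 12.5

At 6 km, from the table: ρ = 0.660 kg/m³.
Level flight ⇒ L = W = m·g = 100000 × 9.81 = 9.81×10^5 N.
q = ½ρv² = ½ × 0.66 × 189² = 11790 Pa.
CL = 2W/(ρv²S) = 2×9.81×10^5/(0.66×189²×275) = 0.3026.
CD = 0.0193 + 0.0537 × 0.3026² = 0.02422.
L/D = CL/CD = 0.3026 / 0.02422 = 12.5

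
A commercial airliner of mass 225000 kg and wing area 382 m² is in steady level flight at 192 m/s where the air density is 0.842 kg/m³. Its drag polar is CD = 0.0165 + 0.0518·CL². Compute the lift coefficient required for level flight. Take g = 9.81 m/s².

Level flight ⇒ L = W = m·g = 225000 × 9.81 = 2.2072×10^6 N.
q = ½ρv² = ½ × 0.842 × 192² = 15520 Pa.
CL = W/(q·S) = 2.2072×10^6 / (15520 × 382) = 0.3723.

CL = 0.372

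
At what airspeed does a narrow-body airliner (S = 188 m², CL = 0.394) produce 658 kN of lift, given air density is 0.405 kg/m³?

v = 209 m/s

L = ½ρv²S·CL ⇒ v = √(2L/(ρ·S·CL))
v = √(2 × 6.58×10^5 / (0.405 × 188 × 0.394)) = √43870 = 209 m/s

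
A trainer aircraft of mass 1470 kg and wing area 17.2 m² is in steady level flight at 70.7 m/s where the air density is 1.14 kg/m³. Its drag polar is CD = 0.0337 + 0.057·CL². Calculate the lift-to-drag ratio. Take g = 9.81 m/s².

Weight W = mg = 1470 × 9.81 = 14421 N; in level flight L = W.
q = ½ρv² = ½ × 1.14 × 70.7² = 2849 Pa.
Required CL = L/(qS) = 14421/(2849·17.2) = 0.2943.
CD = 0.0337 + 0.057 × 0.2943² = 0.03864.
L/D = CL/CD = 0.2943 / 0.03864 = 7.62

L/D = 7.62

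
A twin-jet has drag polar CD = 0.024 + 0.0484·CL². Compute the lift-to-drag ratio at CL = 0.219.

L/D = 8.32

CD = 0.024 + 0.0484 × 0.219² = 0.02632
L/D = CL/CD = 0.219 / 0.02632 = 8.32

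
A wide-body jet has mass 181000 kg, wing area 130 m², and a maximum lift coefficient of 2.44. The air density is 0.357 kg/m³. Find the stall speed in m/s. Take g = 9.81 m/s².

Stall occurs when L = W at CL,max. W = mg = 181000 × 9.81 = 1.776×10^6 N.
From L = ½ρV²S·CL,max = W: V_stall = √(2W/(ρSCL,max)) = √(2·1.776×10^6/(0.357·130·2.44))
V_stall = √31360 = 177 m/s

V_stall = 177 m/s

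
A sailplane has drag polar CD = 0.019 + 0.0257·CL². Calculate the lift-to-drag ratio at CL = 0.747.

CD = 0.019 + 0.0257 × 0.747² = 0.03334
L/D = CL/CD = 0.747 / 0.03334 = 22.4

L/D = 22.4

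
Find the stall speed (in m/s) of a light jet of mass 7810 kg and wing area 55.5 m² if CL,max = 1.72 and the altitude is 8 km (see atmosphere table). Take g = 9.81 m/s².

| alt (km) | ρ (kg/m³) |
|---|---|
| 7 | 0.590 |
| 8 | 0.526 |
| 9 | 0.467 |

V_stall = 55.2 m/s

At 8 km, from the table: ρ = 0.526 kg/m³.
Stall occurs when L = W at CL,max. W = mg = 7810 × 9.81 = 76620 N.
V_stall = √(2W/(ρ·S·CL,max)) = √(2 × 76620 / (0.526 × 55.5 × 1.72))
V_stall = √3052 = 55.2 m/s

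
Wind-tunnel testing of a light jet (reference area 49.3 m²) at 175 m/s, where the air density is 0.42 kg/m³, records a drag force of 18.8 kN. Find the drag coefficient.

From D = ½ρv²S·CD, rearranging gives CD = 2D/(ρv²S).
CD = 2 × 18800 / (0.42 × 175² × 49.3) = 0.0593

CD = 0.0593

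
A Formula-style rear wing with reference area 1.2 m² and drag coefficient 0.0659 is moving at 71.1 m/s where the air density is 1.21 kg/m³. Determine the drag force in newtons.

Dynamic pressure q = ½ρv² = ½ × 1.21 × 71.1² = 3058 Pa.
D = q·S·CD = 3058 × 1.2 × 0.0659 = 242 N

D = 242 N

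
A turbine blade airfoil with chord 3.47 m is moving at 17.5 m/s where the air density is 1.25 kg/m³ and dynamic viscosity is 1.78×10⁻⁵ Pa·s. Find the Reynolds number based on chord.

Re = 4.26×10^6

Re = ρ·v·c/μ = 1.25 × 17.5 × 3.47 / (1.78×10⁻⁵) = 4.26×10^6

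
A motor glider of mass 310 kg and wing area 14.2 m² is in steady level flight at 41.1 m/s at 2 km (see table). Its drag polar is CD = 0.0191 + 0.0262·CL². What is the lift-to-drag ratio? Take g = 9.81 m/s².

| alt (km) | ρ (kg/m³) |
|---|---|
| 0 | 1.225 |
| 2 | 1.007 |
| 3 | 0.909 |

At 2 km, from the table: ρ = 1.007 kg/m³.
In steady level flight, lift balances weight: W = mg = 310 × 9.81 = 3041.1 N.
q = ½ρv² = ½ × 1.007 × 41.1² = 850.5 Pa.
Required CL = L/(qS) = 3041.1/(850.5·14.2) = 0.2518.
CD = 0.0191 + 0.0262 × 0.2518² = 0.02076.
L/D = CL/CD = 0.2518 / 0.02076 = 12.1

L/D = 12.1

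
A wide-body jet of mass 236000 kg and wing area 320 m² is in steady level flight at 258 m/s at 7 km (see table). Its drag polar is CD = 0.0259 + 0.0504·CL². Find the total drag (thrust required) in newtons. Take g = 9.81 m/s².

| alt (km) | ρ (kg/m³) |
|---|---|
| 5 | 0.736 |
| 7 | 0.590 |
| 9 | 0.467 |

D = 2.06×10^5 N

At 7 km, from the table: ρ = 0.590 kg/m³.
Level flight ⇒ L = W = m·g = 236000 × 9.81 = 2.3152×10^6 N.
Dynamic pressure q = 0.5 × 0.59 × 258² = 19640 Pa.
CL = W/(q·S) = 2.3152×10^6 / (19640 × 320) = 0.3684.
CD = 0.0259 + 0.0504 × 0.3684² = 0.03274.
D = q·S·CD = 19640 × 320 × 0.03274 = 2.057×10^5 N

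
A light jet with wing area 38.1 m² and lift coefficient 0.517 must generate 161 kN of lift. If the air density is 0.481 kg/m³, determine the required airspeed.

v = 184 m/s

L = ½ρv²S·CL ⇒ v = √(2L/(ρ·S·CL))
v = √(2 × 1.61×10^5 / (0.481 × 38.1 × 0.517)) = √33990 = 184 m/s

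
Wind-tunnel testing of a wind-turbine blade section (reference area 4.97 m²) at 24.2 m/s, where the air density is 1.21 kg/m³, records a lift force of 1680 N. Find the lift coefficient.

From L = ½ρv²S·CL, rearranging gives CL = 2L/(ρv²S).
CL = 2 × 1680 / (1.21 × 24.2² × 4.97) = 0.954

CL = 0.954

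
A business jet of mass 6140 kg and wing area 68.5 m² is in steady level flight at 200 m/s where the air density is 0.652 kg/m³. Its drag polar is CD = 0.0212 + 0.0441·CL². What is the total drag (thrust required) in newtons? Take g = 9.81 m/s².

Weight W = mg = 6140 × 9.81 = 60233 N; in level flight L = W.
q = ½ρv² = ½ × 0.652 × 200² = 13040 Pa.
Required CL = L/(qS) = 60233/(13040·68.5) = 0.06743.
CD = 0.0212 + 0.0441 × 0.06743² = 0.0214.
D = q·S·CD = 13040 × 68.5 × 0.0214 = 19120 N

D = 19100 N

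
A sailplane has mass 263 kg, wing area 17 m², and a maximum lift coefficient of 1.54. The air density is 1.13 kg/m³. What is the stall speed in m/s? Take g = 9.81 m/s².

Stall occurs when L = W at CL,max. W = mg = 263 × 9.81 = 2580 N.
V_stall = √(2W/(ρ·S·CL,max)) = √(2 × 2580 / (1.13 × 17 × 1.54))
V_stall = √174.4 = 13.2 m/s

V_stall = 13.2 m/s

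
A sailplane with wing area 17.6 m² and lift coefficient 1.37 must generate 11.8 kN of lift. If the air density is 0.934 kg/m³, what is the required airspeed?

L = ½ρv²S·CL ⇒ v = √(2L/(ρ·S·CL))
v = √(2 × 11800 / (0.934 × 17.6 × 1.37)) = √1048 = 32.4 m/s

v = 32.4 m/s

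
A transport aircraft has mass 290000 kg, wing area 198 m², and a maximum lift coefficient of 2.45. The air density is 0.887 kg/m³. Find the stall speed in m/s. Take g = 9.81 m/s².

Stall occurs when L = W at CL,max. W = mg = 290000 × 9.81 = 2.845×10^6 N.
From L = ½ρV²S·CL,max = W: V_stall = √(2W/(ρSCL,max)) = √(2·2.845×10^6/(0.887·198·2.45))
V_stall = √13220 = 115 m/s

V_stall = 115 m/s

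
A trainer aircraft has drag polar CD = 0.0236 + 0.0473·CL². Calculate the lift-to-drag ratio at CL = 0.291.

L/D = 10.5

CD = 0.0236 + 0.0473 × 0.291² = 0.02761
L/D = CL/CD = 0.291 / 0.02761 = 10.5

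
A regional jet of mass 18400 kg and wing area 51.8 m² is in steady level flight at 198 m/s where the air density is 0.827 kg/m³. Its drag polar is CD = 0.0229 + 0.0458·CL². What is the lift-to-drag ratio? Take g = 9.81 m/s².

L/D = 8.59

Level flight ⇒ L = W = m·g = 18400 × 9.81 = 1.805×10^5 N.
Dynamic pressure q = 0.5 × 0.827 × 198² = 16210 Pa.
Required CL = L/(qS) = 1.805×10^5/(16210·51.8) = 0.215.
CD = 0.0229 + 0.0458 × 0.215² = 0.02502.
L/D = CL/CD = 0.215 / 0.02502 = 8.59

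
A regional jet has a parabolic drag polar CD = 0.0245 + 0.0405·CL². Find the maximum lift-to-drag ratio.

For CD = CD0 + K·CL², (L/D)max occurs at CL* = √(CD0/K) and equals 1/(2√(K·CD0)).
(L/D)max = 1/(2√(0.0405 × 0.0245)) = 1/(2 × 0.0315) = 15.9

(L/D)max = 15.9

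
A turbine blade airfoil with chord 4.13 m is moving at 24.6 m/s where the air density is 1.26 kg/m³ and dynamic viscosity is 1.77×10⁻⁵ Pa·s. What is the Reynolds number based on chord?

Re = 7.23×10^6

Re = ρ·v·c/μ = 1.26 × 24.6 × 4.13 / (1.77×10⁻⁵) = 7.23×10^6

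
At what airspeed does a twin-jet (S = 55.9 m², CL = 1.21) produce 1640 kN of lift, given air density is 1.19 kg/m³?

L = ½ρv²S·CL ⇒ v = √(2L/(ρ·S·CL))
v = √(2 × 1.64×10^6 / (1.19 × 55.9 × 1.21)) = √40750 = 202 m/s

v = 202 m/s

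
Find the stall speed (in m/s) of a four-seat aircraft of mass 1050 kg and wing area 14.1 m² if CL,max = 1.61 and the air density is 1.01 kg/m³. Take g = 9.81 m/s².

V_stall = 30 m/s

At stall, lift equals weight: L = W = m·g = 1050 × 9.81 = 10300 N.
From L = ½ρV²S·CL,max = W: V_stall = √(2W/(ρSCL,max)) = √(2·10300/(1.01·14.1·1.61))
V_stall = √898.5 = 30 m/s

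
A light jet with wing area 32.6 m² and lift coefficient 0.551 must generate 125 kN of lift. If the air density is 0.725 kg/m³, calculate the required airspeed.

L = ½ρv²S·CL ⇒ v = √(2L/(ρ·S·CL))
v = √(2 × 1.25×10^5 / (0.725 × 32.6 × 0.551)) = √19200 = 139 m/s

v = 139 m/s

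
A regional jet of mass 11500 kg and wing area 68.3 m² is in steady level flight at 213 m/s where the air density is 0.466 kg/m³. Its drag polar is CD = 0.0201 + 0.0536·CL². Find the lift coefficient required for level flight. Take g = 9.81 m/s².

CL = 0.156

Level flight ⇒ L = W = m·g = 11500 × 9.81 = 1.1282×10^5 N.
q = ½ρv² = ½ × 0.466 × 213² = 10570 Pa.
Required CL = L/(qS) = 1.1282×10^5/(10570·68.3) = 0.1563.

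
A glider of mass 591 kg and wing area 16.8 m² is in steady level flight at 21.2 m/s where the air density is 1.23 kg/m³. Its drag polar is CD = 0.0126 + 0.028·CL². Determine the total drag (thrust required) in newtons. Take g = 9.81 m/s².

Level flight ⇒ L = W = m·g = 591 × 9.81 = 5797.7 N.
Dynamic pressure q = 0.5 × 1.23 × 21.2² = 276.4 Pa.
Required CL = L/(qS) = 5797.7/(276.4·16.8) = 1.249.
CD = 0.0126 + 0.028 × 1.249² = 0.05625.
D = q·S·CD = 276.4 × 16.8 × 0.05625 = 261.2 N

D = 261 N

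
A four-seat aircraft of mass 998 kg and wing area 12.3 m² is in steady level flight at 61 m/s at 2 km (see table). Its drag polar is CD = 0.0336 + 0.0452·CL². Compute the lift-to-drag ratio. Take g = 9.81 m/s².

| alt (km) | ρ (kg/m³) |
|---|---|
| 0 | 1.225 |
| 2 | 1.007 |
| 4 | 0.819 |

At 2 km, from the table: ρ = 1.007 kg/m³.
Weight W = mg = 998 × 9.81 = 9790.4 N; in level flight L = W.
Dynamic pressure q = 0.5 × 1.007 × 61² = 1874 Pa.
CL = 2W/(ρv²S) = 2×9790.4/(1.007×61²×12.3) = 0.4248.
CD = 0.0336 + 0.0452 × 0.4248² = 0.04176.
L/D = CL/CD = 0.4248 / 0.04176 = 10.2

L/D = 10.2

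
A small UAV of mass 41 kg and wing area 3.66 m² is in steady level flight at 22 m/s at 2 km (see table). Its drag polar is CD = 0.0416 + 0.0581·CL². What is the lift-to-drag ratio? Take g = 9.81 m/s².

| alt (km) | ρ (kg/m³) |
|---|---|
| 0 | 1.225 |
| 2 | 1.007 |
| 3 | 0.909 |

L/D = 8.44

At 2 km, from the table: ρ = 1.007 kg/m³.
Level flight ⇒ L = W = m·g = 41 × 9.81 = 402.21 N.
Dynamic pressure q = 0.5 × 1.007 × 22² = 243.7 Pa.
CL = 2W/(ρv²S) = 2×402.21/(1.007×22²×3.66) = 0.4509.
CD = 0.0416 + 0.0581 × 0.4509² = 0.05341.
L/D = CL/CD = 0.4509 / 0.05341 = 8.44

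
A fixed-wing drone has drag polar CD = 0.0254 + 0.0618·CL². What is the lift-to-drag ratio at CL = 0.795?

L/D = 12.3

CD = 0.0254 + 0.0618 × 0.795² = 0.06446
L/D = CL/CD = 0.795 / 0.06446 = 12.3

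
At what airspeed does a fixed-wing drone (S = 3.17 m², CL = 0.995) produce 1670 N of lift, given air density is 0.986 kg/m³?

L = ½ρv²S·CL ⇒ v = √(2L/(ρ·S·CL))
v = √(2 × 1670 / (0.986 × 3.17 × 0.995)) = √1074 = 32.8 m/s

v = 32.8 m/s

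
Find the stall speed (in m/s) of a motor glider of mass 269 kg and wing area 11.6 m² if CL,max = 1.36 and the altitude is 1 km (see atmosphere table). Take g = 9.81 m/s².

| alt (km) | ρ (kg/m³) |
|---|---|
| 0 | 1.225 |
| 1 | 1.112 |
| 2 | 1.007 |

V_stall = 17.3 m/s

At 1 km, from the table: ρ = 1.112 kg/m³.
At stall, lift equals weight: L = W = m·g = 269 × 9.81 = 2639 N.
From L = ½ρV²S·CL,max = W: V_stall = √(2W/(ρSCL,max)) = √(2·2639/(1.112·11.6·1.36))
V_stall = √300.8 = 17.3 m/s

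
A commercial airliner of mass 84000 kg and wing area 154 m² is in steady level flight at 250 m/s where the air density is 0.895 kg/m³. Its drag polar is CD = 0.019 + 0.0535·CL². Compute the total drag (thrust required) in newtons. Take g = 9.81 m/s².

In steady level flight, lift balances weight: W = mg = 84000 × 9.81 = 8.2404×10^5 N.
Dynamic pressure q = 0.5 × 0.895 × 250² = 27970 Pa.
CL = W/(q·S) = 8.2404×10^5 / (27970 × 154) = 0.1913.
CD = 0.019 + 0.0535 × 0.1913² = 0.02096.
D = q·S·CD = 27970 × 154 × 0.02096 = 90270 N

D = 90300 N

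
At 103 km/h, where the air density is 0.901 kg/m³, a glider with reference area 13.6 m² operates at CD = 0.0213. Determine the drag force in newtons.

Convert speed: v = 103 km/h ÷ 3.6 = 28.61 m/s.
D = ½ρv²S·CD = ½ × 0.901 × 28.61² × 13.6 × 0.0213 = 107 N

D = 107 N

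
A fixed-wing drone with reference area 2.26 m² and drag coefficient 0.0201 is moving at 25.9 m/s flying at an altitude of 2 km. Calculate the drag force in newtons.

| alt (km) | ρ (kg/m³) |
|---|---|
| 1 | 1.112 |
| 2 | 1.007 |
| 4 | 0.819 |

At 2 km, from the table: ρ = 1.007 kg/m³.
D = ½ρv²S·CD = ½ × 1.007 × 25.9² × 2.26 × 0.0201 = 15.3 N

D = 15.3 N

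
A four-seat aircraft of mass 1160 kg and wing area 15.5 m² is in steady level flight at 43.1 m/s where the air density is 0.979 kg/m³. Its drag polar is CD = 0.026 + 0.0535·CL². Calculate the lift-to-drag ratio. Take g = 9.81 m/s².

L/D = 13.3

Weight W = mg = 1160 × 9.81 = 11380 N; in level flight L = W.
q = ½ρv² = ½ × 0.979 × 43.1² = 909.3 Pa.
CL = W/(q·S) = 11380 / (909.3 × 15.5) = 0.8074.
CD = 0.026 + 0.0535 × 0.8074² = 0.06088.
L/D = CL/CD = 0.8074 / 0.06088 = 13.3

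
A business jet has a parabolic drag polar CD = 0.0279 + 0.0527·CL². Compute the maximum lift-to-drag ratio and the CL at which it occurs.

For CD = CD0 + K·CL², (L/D)max occurs at CL* = √(CD0/K) and equals 1/(2√(K·CD0)).
(L/D)max = 1/(2√(0.0527 × 0.0279)) = 1/(2 × 0.03834) = 13
CL* = √(0.0279/0.0527) = 0.728

(L/D)max = 13, at CL = 0.728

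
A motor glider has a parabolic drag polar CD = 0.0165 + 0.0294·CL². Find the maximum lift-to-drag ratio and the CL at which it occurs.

For CD = CD0 + K·CL², (L/D)max occurs at CL* = √(CD0/K) and equals 1/(2√(K·CD0)).
(L/D)max = 1/(2√(0.0294 × 0.0165)) = 1/(2 × 0.02202) = 22.7
CL* = √(0.0165/0.0294) = 0.749

(L/D)max = 22.7, at CL = 0.749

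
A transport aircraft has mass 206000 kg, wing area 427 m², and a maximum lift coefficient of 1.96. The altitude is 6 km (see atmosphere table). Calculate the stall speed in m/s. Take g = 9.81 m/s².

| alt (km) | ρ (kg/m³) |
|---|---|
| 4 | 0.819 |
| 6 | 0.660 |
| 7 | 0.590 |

At 6 km, from the table: ρ = 0.660 kg/m³.
Stall occurs when L = W at CL,max. W = mg = 206000 × 9.81 = 2.021×10^6 N.
From L = ½ρV²S·CL,max = W: V_stall = √(2W/(ρSCL,max)) = √(2·2.021×10^6/(0.66·427·1.96))
V_stall = √7317 = 85.5 m/s

V_stall = 85.5 m/s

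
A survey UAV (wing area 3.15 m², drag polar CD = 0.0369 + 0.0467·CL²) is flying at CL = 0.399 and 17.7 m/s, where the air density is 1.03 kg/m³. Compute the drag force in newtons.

CD = 0.0369 + 0.0467 × 0.399² = 0.04433
D = ½ρv²S·CD = ½ × 1.03 × 17.7² × 3.15 × 0.04433 = 22.5 N

D = 22.5 N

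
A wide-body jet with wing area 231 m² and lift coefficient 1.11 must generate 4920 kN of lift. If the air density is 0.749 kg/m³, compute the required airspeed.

L = ½ρv²S·CL ⇒ v = √(2L/(ρ·S·CL))
v = √(2 × 4.92×10^6 / (0.749 × 231 × 1.11)) = √51240 = 226 m/s

v = 226 m/s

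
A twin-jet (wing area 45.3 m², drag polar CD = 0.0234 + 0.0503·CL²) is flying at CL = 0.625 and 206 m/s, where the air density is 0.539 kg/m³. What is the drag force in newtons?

CD = 0.0234 + 0.0503 × 0.625² = 0.04305
D = ½ρv²S·CD = ½ × 0.539 × 206² × 45.3 × 0.04305 = 22300 N

D = 22300 N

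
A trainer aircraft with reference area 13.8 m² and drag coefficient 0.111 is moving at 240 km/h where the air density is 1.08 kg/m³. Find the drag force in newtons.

Convert speed: v = 240 km/h ÷ 3.6 = 66.67 m/s.
Dynamic pressure q = ½ρv² = ½ × 1.08 × 66.67² = 2400 Pa.
D = q·S·CD = 2400 × 13.8 × 0.111 = 3680 N

D = 3680 N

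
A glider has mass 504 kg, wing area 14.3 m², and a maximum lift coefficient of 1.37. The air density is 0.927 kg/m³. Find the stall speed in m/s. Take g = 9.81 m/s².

At stall, lift equals weight: L = W = m·g = 504 × 9.81 = 4944 N.
From L = ½ρV²S·CL,max = W: V_stall = √(2W/(ρSCL,max)) = √(2·4944/(0.927·14.3·1.37))
V_stall = √544.5 = 23.3 m/s

V_stall = 23.3 m/s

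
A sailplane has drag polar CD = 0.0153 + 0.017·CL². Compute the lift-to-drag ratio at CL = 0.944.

L/D = 31

CD = 0.0153 + 0.017 × 0.944² = 0.03045
L/D = CL/CD = 0.944 / 0.03045 = 31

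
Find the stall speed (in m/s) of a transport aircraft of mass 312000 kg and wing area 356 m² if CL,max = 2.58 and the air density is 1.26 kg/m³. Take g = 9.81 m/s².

V_stall = 72.7 m/s

Weight W = mg = 312000 × 9.81 = 3.061×10^6 N.
From L = ½ρV²S·CL,max = W: V_stall = √(2W/(ρSCL,max)) = √(2·3.061×10^6/(1.26·356·2.58))
V_stall = √5289 = 72.7 m/s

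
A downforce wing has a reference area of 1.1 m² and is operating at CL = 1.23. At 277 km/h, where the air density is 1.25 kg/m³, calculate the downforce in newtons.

L = 5010 N

Convert speed: v = 277 km/h ÷ 3.6 = 76.94 m/s.
L = ½ρv²S·CL = ½ × 1.25 × 76.94² × 1.1 × 1.23 = 5010 N ≈ 5.01 kN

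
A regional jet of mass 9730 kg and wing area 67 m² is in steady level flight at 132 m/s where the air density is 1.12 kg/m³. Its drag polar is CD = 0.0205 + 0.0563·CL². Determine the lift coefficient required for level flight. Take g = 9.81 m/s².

CL = 0.146

Weight W = mg = 9730 × 9.81 = 95451 N; in level flight L = W.
q = ½ρv² = ½ × 1.12 × 132² = 9757 Pa.
CL = W/(q·S) = 95451 / (9757 × 67) = 0.146.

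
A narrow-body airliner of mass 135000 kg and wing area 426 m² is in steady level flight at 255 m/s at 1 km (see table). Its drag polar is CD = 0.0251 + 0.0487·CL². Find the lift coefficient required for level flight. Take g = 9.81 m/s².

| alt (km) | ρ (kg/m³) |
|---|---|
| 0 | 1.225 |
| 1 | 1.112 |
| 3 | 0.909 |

At 1 km, from the table: ρ = 1.112 kg/m³.
In steady level flight, lift balances weight: W = mg = 135000 × 9.81 = 1.3244×10^6 N.
q = ½ρv² = ½ × 1.112 × 255² = 36150 Pa.
Required CL = L/(qS) = 1.3244×10^6/(36150·426) = 0.08599.

CL = 0.086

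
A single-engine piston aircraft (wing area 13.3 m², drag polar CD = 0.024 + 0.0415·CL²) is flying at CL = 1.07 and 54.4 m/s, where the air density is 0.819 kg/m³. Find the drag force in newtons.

CD = 0.024 + 0.0415 × 1.07² = 0.07151
D = ½ρv²S·CD = ½ × 0.819 × 54.4² × 13.3 × 0.07151 = 1150 N

D = 1150 N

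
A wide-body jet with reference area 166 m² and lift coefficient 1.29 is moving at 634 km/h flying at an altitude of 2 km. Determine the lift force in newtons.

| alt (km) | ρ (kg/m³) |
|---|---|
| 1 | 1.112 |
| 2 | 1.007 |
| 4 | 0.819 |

At 2 km, from the table: ρ = 1.007 kg/m³.
Convert speed: v = 634 km/h ÷ 3.6 = 176.1 m/s.
Dynamic pressure q = ½ρv² = ½ × 1.007 × 176.1² = 15620 Pa.
L = q·S·CL = 15620 × 166 × 1.29 = 3.34×10^6 N ≈ 3340 kN

L = 3.34×10^6 N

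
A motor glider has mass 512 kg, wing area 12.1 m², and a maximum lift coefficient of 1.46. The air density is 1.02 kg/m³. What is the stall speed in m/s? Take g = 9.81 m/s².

V_stall = 23.6 m/s

At stall, lift equals weight: L = W = m·g = 512 × 9.81 = 5023 N.
From L = ½ρV²S·CL,max = W: V_stall = √(2W/(ρSCL,max)) = √(2·5023/(1.02·12.1·1.46))
V_stall = √557.5 = 23.6 m/s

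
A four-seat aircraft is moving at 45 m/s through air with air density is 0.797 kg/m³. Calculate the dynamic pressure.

q = ½ρv² = ½ × 0.797 × 45² = 807 Pa

q = 807 Pa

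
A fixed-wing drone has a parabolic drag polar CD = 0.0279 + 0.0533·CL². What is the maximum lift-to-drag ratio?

(L/D)max = 13

For CD = CD0 + K·CL², (L/D)max occurs at CL* = √(CD0/K) and equals 1/(2√(K·CD0)).
(L/D)max = 1/(2√(0.0533 × 0.0279)) = 1/(2 × 0.03856) = 13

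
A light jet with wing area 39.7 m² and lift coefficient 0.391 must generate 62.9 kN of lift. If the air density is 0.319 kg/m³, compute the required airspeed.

L = ½ρv²S·CL ⇒ v = √(2L/(ρ·S·CL))
v = √(2 × 62900 / (0.319 × 39.7 × 0.391)) = √25410 = 159 m/s

v = 159 m/s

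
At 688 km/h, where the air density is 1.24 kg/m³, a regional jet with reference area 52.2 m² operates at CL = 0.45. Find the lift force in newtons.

L = 5.32×10^5 N

Convert speed: v = 688 km/h ÷ 3.6 = 191.1 m/s.
Dynamic pressure q = ½ρv² = ½ × 1.24 × 191.1² = 22640 Pa.
L = q·S·CL = 22640 × 52.2 × 0.45 = 5.32×10^5 N ≈ 532 kN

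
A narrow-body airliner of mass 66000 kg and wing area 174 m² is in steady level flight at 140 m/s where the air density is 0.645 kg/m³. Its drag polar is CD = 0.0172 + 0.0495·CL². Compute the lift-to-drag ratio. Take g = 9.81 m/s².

L/D = 17.1

Weight W = mg = 66000 × 9.81 = 6.4746×10^5 N; in level flight L = W.
Dynamic pressure q = 0.5 × 0.645 × 140² = 6321 Pa.
CL = W/(q·S) = 6.4746×10^5 / (6321 × 174) = 0.5887.
CD = 0.0172 + 0.0495 × 0.5887² = 0.03435.
L/D = CL/CD = 0.5887 / 0.03435 = 17.1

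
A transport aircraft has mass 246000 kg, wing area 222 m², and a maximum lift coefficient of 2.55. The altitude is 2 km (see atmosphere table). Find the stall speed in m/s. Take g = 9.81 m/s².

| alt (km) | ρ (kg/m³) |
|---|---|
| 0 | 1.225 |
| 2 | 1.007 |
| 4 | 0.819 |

At 2 km, from the table: ρ = 1.007 kg/m³.
At stall, lift equals weight: L = W = m·g = 246000 × 9.81 = 2.413×10^6 N.
V_stall = √(2W/(ρ·S·CL,max)) = √(2 × 2.413×10^6 / (1.007 × 222 × 2.55))
V_stall = √8467 = 92 m/s

V_stall = 92 m/s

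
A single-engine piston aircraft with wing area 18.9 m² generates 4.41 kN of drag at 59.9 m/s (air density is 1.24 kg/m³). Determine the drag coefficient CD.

From D = ½ρv²S·CD, rearranging gives CD = 2D/(ρv²S).
CD = 2 × 4410 / (1.24 × 59.9² × 18.9) = 0.105

CD = 0.105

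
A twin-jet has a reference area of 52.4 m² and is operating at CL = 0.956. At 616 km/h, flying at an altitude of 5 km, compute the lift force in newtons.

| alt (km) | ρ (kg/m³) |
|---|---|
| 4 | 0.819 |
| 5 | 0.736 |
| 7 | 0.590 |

At 5 km, from the table: ρ = 0.736 kg/m³.
Convert speed: v = 616 km/h ÷ 3.6 = 171.1 m/s.
L = ½ρv²S·CL = ½ × 0.736 × 171.1² × 52.4 × 0.956 = 5.4×10^5 N ≈ 540 kN

L = 5.4×10^5 N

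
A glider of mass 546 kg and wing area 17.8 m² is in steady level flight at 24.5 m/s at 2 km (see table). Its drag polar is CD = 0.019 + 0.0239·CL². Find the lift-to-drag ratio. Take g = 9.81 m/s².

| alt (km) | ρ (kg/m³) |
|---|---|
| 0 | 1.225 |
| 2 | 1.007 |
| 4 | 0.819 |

At 2 km, from the table: ρ = 1.007 kg/m³.
Weight W = mg = 546 × 9.81 = 5356.3 N; in level flight L = W.
q = ½ρv² = ½ × 1.007 × 24.5² = 302.2 Pa.
CL = W/(q·S) = 5356.3 / (302.2 × 17.8) = 0.9957.
CD = 0.019 + 0.0239 × 0.9957² = 0.04269.
L/D = CL/CD = 0.9957 / 0.04269 = 23.3

L/D = 23.3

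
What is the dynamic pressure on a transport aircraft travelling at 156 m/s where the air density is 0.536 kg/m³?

q = ½ρv² = ½ × 0.536 × 156² = 6520 Pa

q = 6520 Pa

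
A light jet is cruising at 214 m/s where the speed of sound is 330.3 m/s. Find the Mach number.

M = v/a = 214 / 330.3 = 0.648

M = 0.648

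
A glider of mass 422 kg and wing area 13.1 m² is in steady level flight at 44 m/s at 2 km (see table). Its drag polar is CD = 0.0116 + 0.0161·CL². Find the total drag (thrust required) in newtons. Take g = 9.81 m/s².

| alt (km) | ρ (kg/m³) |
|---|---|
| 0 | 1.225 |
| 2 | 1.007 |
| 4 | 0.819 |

At 2 km, from the table: ρ = 1.007 kg/m³.
In steady level flight, lift balances weight: W = mg = 422 × 9.81 = 4139.8 N.
q = ½ρv² = ½ × 1.007 × 44² = 974.8 Pa.
Required CL = L/(qS) = 4139.8/(974.8·13.1) = 0.3242.
CD = 0.0116 + 0.0161 × 0.3242² = 0.01329.
D = q·S·CD = 974.8 × 13.1 × 0.01329 = 169.7 N

D = 170 N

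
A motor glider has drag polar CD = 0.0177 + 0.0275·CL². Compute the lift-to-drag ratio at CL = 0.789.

CD = 0.0177 + 0.0275 × 0.789² = 0.03482
L/D = CL/CD = 0.789 / 0.03482 = 22.7

L/D = 22.7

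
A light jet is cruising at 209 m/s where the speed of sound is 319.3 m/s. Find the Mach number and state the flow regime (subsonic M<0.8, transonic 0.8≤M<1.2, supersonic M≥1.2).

M = v/a = 209 / 319.3 = 0.655
M = 0.655 → subsonic.

M = 0.655 (subsonic)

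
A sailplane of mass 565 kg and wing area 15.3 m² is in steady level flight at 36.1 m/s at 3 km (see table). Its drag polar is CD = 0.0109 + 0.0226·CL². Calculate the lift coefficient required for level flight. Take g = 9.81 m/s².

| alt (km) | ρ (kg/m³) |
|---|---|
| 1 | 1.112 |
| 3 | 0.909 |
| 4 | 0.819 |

CL = 0.612

At 3 km, from the table: ρ = 0.909 kg/m³.
In steady level flight, lift balances weight: W = mg = 565 × 9.81 = 5542.7 N.
Dynamic pressure q = 0.5 × 0.909 × 36.1² = 592.3 Pa.
CL = W/(q·S) = 5542.7 / (592.3 × 15.3) = 0.6116.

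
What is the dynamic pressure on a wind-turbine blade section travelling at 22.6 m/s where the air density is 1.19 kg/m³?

q = ½ρv² = ½ × 1.19 × 22.6² = 304 Pa

q = 304 Pa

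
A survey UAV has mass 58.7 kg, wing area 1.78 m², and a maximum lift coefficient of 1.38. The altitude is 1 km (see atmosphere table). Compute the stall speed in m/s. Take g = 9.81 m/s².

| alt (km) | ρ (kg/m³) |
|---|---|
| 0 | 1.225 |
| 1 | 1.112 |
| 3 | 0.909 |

V_stall = 20.5 m/s

At 1 km, from the table: ρ = 1.112 kg/m³.
Weight W = mg = 58.7 × 9.81 = 575.8 N.
V_stall = √(2W/(ρ·S·CL,max)) = √(2 × 575.8 / (1.112 × 1.78 × 1.38))
V_stall = √421.6 = 20.5 m/s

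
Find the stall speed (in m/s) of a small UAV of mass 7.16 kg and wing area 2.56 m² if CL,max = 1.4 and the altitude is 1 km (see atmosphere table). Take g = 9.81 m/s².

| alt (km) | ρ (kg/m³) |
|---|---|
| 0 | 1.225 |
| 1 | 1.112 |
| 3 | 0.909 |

V_stall = 5.94 m/s

At 1 km, from the table: ρ = 1.112 kg/m³.
Stall occurs when L = W at CL,max. W = mg = 7.16 × 9.81 = 70.24 N.
V_stall = √(2W/(ρ·S·CL,max)) = √(2 × 70.24 / (1.112 × 2.56 × 1.4))
V_stall = √35.25 = 5.94 m/s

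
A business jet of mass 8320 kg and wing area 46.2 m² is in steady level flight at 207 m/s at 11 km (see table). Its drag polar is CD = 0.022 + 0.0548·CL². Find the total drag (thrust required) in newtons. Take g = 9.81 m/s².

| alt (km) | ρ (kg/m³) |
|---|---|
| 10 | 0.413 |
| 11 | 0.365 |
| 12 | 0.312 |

At 11 km, from the table: ρ = 0.365 kg/m³.
In steady level flight, lift balances weight: W = mg = 8320 × 9.81 = 81619 N.
q = ½ρv² = ½ × 0.365 × 207² = 7820 Pa.
CL = 2W/(ρv²S) = 2×81619/(0.365×207²×46.2) = 0.2259.
CD = 0.022 + 0.0548 × 0.2259² = 0.0248.
D = q·S·CD = 7820 × 46.2 × 0.0248 = 8959 N

D = 8960 N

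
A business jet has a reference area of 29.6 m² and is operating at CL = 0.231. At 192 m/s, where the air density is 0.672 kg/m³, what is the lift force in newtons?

L = 84700 N

Dynamic pressure q = ½ρv² = ½ × 0.672 × 192² = 12390 Pa.
L = q·S·CL = 12390 × 29.6 × 0.231 = 84700 N ≈ 84.7 kN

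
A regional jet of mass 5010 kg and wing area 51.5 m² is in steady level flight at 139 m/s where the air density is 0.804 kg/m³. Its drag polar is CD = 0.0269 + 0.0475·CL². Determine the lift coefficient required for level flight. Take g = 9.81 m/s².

CL = 0.123

In steady level flight, lift balances weight: W = mg = 5010 × 9.81 = 49148 N.
Dynamic pressure q = 0.5 × 0.804 × 139² = 7767 Pa.
Required CL = L/(qS) = 49148/(7767·51.5) = 0.1229.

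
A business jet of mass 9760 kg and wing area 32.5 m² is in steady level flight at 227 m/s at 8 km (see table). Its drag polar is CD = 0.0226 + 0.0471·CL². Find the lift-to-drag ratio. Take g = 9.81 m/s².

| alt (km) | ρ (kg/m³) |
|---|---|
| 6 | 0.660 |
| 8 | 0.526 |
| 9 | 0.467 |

At 8 km, from the table: ρ = 0.526 kg/m³.
In steady level flight, lift balances weight: W = mg = 9760 × 9.81 = 95746 N.
Dynamic pressure q = 0.5 × 0.526 × 227² = 13550 Pa.
CL = W/(q·S) = 95746 / (13550 × 32.5) = 0.2174.
CD = 0.0226 + 0.0471 × 0.2174² = 0.02483.
L/D = CL/CD = 0.2174 / 0.02483 = 8.76

L/D = 8.76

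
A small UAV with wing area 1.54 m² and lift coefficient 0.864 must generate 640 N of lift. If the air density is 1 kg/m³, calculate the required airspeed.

L = ½ρv²S·CL ⇒ v = √(2L/(ρ·S·CL))
v = √(2 × 640 / (1 × 1.54 × 0.864)) = √962 = 31 m/s

v = 31 m/s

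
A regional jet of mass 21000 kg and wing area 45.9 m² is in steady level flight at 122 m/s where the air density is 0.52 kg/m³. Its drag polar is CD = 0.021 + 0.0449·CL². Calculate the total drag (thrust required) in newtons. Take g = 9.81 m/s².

D = 14500 N

Level flight ⇒ L = W = m·g = 21000 × 9.81 = 2.0601×10^5 N.
Dynamic pressure q = 0.5 × 0.52 × 122² = 3870 Pa.
Required CL = L/(qS) = 2.0601×10^5/(3870·45.9) = 1.16.
CD = 0.021 + 0.0449 × 1.16² = 0.0814.
D = q·S·CD = 3870 × 45.9 × 0.0814 = 14460 N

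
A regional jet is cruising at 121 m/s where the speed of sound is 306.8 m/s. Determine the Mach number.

M = 0.394

M = v/a = 121 / 306.8 = 0.394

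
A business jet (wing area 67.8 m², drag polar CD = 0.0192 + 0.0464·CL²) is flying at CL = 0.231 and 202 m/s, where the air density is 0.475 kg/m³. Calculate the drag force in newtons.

D = 14200 N

CD = 0.0192 + 0.0464 × 0.231² = 0.02168
D = ½ρv²S·CD = ½ × 0.475 × 202² × 67.8 × 0.02168 = 14200 N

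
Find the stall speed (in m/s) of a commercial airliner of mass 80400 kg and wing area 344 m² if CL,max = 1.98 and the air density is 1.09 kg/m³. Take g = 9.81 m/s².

At stall, lift equals weight: L = W = m·g = 80400 × 9.81 = 7.887×10^5 N.
V_stall = √(2W/(ρ·S·CL,max)) = √(2 × 7.887×10^5 / (1.09 × 344 × 1.98))
V_stall = √2125 = 46.1 m/s

V_stall = 46.1 m/s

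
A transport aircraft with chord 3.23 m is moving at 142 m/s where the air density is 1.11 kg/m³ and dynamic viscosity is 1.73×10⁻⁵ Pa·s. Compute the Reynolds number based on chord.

Re = 2.94×10^7

Re = ρ·v·c/μ = 1.11 × 142 × 3.23 / (1.73×10⁻⁵) = 2.94×10^7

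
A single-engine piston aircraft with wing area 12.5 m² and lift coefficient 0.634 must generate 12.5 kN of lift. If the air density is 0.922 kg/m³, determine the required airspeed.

L = ½ρv²S·CL ⇒ v = √(2L/(ρ·S·CL))
v = √(2 × 12500 / (0.922 × 12.5 × 0.634)) = √3421 = 58.5 m/s

v = 58.5 m/s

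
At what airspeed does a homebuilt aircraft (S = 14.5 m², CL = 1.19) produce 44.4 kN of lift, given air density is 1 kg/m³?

v = 71.7 m/s

L = ½ρv²S·CL ⇒ v = √(2L/(ρ·S·CL))
v = √(2 × 44400 / (1 × 14.5 × 1.19)) = √5146 = 71.7 m/s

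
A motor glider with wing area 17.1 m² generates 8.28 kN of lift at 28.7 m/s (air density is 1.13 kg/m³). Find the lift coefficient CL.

CL = 1.04

From L = ½ρv²S·CL, rearranging gives CL = 2L/(ρv²S).
CL = 2 × 8280 / (1.13 × 28.7² × 17.1) = 1.04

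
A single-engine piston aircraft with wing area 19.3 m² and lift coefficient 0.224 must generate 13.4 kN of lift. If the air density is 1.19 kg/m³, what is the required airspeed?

v = 72.2 m/s

L = ½ρv²S·CL ⇒ v = √(2L/(ρ·S·CL))
v = √(2 × 13400 / (1.19 × 19.3 × 0.224)) = √5209 = 72.2 m/s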